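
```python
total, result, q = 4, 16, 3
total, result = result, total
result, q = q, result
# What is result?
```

Trace:
`total, result, q = 4, 16, 3` → total = 4; result = 16; q = 3
`total, result = result, total` → total = 16; result = 4
`result, q = q, result` → result = 3; q = 4
So result = 3

Answer: 3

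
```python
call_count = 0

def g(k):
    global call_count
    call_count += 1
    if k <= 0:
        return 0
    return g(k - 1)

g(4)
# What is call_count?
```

Linear recursion stepping by 1: 5 calls from k=4 down to ≤0.

Answer: 5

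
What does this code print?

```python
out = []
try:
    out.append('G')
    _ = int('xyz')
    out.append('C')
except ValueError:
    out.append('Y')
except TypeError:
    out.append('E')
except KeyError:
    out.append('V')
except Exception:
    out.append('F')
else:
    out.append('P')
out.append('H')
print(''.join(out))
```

Execution trace: 'G' (try body) → 'Y' (except ValueError) → 'H' (after the try/except). Output: GYH

Answer: GYH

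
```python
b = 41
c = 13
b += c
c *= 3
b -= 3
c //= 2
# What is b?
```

Trace:
`b = 41` → b = 41
`c = 13` → c = 13
`b += c` → b = 54
`c *= 3` → c = 39
`b -= 3` → b = 51
`c //= 2` → c = 19
So b = 51

Answer: 51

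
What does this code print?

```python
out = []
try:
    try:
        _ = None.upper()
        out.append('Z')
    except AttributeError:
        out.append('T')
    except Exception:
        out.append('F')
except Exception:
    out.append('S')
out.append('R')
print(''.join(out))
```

Execution trace: 'T' (inner except AttributeError) → 'R' (after the try/except). Output: TR

Answer: TR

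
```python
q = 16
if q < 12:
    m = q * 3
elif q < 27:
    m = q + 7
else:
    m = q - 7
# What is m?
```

Trace:
`q = 16` → q = 16
`if q < 12: ...` → q < 12 is False, q < 27 is True → m = 23
So m = 23

Answer: 23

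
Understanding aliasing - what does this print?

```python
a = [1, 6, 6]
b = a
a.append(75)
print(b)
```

Key concept: basic list aliasing.
Step by step:
`a = [1, 6, 6]` → a = [1, 6, 6]
`b = a` → b = [1, 6, 6] (same object as a)
`a.append(75)` → a = [1, 6, 6, 75] (same object as b); b = [1, 6, 6, 75] (same object as a)
`print(b)` → prints [1, 6, 6, 75]

Answer: [1, 6, 6, 75]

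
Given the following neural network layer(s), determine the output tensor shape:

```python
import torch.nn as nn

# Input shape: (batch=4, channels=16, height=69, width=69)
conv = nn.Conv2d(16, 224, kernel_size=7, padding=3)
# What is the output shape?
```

Input: (4, 16, 69, 69) -> Output: (4, 224, 69, 69)

Answer: (4, 224, 69, 69)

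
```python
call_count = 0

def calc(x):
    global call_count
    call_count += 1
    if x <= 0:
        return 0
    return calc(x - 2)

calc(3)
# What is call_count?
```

Linear recursion stepping by 2: 3 calls from x=3 down to ≤0.

Answer: 3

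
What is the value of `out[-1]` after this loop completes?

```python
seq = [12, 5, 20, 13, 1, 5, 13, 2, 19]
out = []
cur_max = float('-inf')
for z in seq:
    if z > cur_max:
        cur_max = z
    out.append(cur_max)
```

Running max ends at 20
`out` takes the values: [] → [12] → [12, 12] → [12, 12, 20] → [12, 12, 20, 20] → [12, 12, 20, 20, 20] → [12, 12, 20, 20, 20, 20] → [12, 12, 20, 20, 20, 20, 20] → [12, 12, 20, 20, 20, 20, 20, 20] → [12, 12, 20, 20, 20, 20, 20, 20, 20]
So `out[-1]` = 20

Answer: 20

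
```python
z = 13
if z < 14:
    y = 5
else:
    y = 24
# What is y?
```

Trace:
`z = 13` → z = 13
`if z < 14: ...` → z < 14 is True → y = 5
So y = 5

Answer: 5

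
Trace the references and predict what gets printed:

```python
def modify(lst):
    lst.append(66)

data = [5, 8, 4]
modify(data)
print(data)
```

Key concept: function modifies passed list.
Step by step:
`data = [5, 8, 4]` → data = [5, 8, 4]
`modify(data)` → data = [5, 8, 4, 66]
`print(data)` → prints [5, 8, 4, 66]

Answer: [5, 8, 4, 66]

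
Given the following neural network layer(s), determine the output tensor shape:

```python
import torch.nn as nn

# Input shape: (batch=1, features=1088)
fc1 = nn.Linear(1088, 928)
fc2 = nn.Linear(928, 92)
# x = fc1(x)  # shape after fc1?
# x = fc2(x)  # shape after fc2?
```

Input: (1, 1088) -> after fc1: (1, 928) -> Output: (1, 92)

Answer: (1, 92)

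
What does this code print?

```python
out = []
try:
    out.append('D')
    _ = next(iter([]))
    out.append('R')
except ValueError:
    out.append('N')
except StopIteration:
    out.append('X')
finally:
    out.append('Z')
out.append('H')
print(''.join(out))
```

Execution trace: 'D' (try body) → 'X' (except StopIteration) → 'Z' (finally) → 'H' (after the try/except). Output: DXZH

Answer: DXZH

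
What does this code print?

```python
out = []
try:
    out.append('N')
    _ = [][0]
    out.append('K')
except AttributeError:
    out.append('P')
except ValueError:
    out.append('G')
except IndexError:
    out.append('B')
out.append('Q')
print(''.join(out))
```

Execution trace: 'N' (try body) → 'B' (except IndexError) → 'Q' (after the try/except). Output: NBQ

Answer: NBQ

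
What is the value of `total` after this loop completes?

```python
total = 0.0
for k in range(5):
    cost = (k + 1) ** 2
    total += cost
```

Sum of squared losses 1² + 2² + ... + 5²
`total` takes the values: 0.0 → 1.0 → 5.0 → 14.0 → 30.0 → 55.0

Answer: 55.0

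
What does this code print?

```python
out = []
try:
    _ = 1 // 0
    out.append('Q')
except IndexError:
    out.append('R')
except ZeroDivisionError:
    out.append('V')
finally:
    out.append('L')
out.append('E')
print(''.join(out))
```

Execution trace: 'V' (except ZeroDivisionError) → 'L' (finally) → 'E' (after the try/except). Output: VLE

Answer: VLE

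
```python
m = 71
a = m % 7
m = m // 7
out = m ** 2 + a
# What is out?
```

Trace:
`m = 71` → m = 71
`a = m % 7` → a = 1
`m = m // 7` → m = 10
`out = m ** 2 + a` → out = 101
So out = 101

Answer: 101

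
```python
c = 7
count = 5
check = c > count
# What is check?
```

Trace:
`c = 7` → c = 7
`count = 5` → count = 5
`check = c > count` → check = True
So check = True

Answer: True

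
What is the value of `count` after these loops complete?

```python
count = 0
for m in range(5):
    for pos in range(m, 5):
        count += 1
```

Upper triangle: 5 + 4 + ... + 1
`count` takes the values: 0 → 1 → 2 → 3 → 4 → 5 → 6 → 7 → 8 → 9 → 10 → 11 → 12 → 13 → 14 → 15

Answer: 15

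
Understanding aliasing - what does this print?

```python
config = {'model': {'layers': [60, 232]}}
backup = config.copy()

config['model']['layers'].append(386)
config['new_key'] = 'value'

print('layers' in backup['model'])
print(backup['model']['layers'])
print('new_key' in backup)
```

Key concept: shallow copy gotcha with nested dict.
Step by step:
`config = {'model': {'layers': [60, 232]}}` → config = {'model': {'layers': [60, 232]}}
`backup = config.copy()` → backup = {'model': {'layers': [60, 232]}}
`config['model']['layers'].append(386)` → config = {'model': {'layers': [60, 232, 386]}}; backup = {'model': {'layers': [60, 232, 386]}}
`config['new_key'] = 'value'` → config = {'model': {'layers': [60, 232, 386]}, 'new_key': 'value'}
`print('layers' in backup['model'])` → prints True
`print(backup['model']['layers'])` → prints [60, 232, 386]
`print('new_key' in backup)` → prints False

Answer:
True
[60, 232, 386]
False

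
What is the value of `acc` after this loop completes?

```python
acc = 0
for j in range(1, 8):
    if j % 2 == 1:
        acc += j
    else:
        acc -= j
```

Add odd, subtract even
`acc` takes the values: 0 → 1 → -1 → 2 → -2 → 3 → -3 → 4

Answer: 4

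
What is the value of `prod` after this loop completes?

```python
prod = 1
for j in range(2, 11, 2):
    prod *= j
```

Product of even numbers 2 to 10
`prod` takes the values: 1 → 2 → 8 → 48 → 384 → 3840

Answer: 3840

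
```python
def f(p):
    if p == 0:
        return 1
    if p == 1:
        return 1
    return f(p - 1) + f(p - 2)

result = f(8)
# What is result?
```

Build up from base cases: f(0)=1, f(1)=1, f(2)=2, f(3)=3, f(4)=5, f(5)=8, f(6)=13, ..., f(8)=34

Answer: 34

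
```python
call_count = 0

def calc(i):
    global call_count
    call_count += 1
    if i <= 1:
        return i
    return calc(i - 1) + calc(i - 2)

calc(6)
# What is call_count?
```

Calls(i) = 1 + Calls(i-1) + Calls(i-2); Calls(0)=Calls(1)=1. For i=6 this gives 25.

Answer: 25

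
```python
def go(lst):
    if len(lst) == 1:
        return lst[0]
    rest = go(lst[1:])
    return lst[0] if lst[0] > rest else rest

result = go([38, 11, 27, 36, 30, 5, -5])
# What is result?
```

Recursive max over [38, 11, 27, 36, 30, 5, -5] = 38

Answer: 38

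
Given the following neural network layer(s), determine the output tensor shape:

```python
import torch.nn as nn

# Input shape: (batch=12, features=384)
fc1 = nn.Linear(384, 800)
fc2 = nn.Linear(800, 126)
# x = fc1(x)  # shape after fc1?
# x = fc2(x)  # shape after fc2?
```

Input: (12, 384) -> after fc1: (12, 800) -> Output: (12, 126)

Answer: (12, 126)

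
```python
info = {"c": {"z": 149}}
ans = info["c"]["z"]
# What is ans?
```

Trace:
`info = {"c": {"z": 149}}` → info = {'c': {'z': 149}}
`ans = info["c"]["z"]` → ans = 149
So ans = 149

Answer: 149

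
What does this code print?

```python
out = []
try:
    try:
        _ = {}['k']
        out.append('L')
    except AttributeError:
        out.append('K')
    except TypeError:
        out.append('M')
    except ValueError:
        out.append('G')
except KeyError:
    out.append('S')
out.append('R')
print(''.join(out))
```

Execution trace: 'S' (outer except KeyError) → 'R' (after the try/except). Output: SR

Answer: SR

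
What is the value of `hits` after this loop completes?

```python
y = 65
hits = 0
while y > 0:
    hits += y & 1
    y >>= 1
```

Count set bits in 65 (binary: 0b1000001)
`hits` takes the values: 0 → 1 → 2

Answer: 2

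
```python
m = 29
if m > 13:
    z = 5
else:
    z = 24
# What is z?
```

Trace:
`m = 29` → m = 29
`if m > 13: ...` → m > 13 is True → z = 5
So z = 5

Answer: 5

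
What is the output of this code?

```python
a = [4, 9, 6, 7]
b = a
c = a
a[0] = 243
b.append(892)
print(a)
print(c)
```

Key concept: multiple aliases.
Step by step:
`a = [4, 9, 6, 7]` → a = [4, 9, 6, 7]
`b = a` → b = [4, 9, 6, 7] (same object as a)
`c = a` → c = [4, 9, 6, 7] (same object as a, b)
`a[0] = 243` → a = [243, 9, 6, 7] (same object as b, c); b = [243, 9, 6, 7] (same object as a, c); c = [243, 9, 6, 7] (same object as a, b)
`b.append(892)` → a = [243, 9, 6, 7, 892] (same object as b, c); b = [243, 9, 6, 7, 892] (same object as a, c); c = [243, 9, 6, 7, 892] (same object as a, b)
`print(a)` → prints [243, 9, 6, 7, 892]
`print(c)` → prints [243, 9, 6, 7, 892]

Answer:
[243, 9, 6, 7, 892]
[243, 9, 6, 7, 892]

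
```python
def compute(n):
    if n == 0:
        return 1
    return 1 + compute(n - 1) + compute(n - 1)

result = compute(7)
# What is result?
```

compute(n) = 1 + 2·compute(n-1), compute(0)=1. Closed form: (1+1)·2^7 - 1 = 255.

Answer: 255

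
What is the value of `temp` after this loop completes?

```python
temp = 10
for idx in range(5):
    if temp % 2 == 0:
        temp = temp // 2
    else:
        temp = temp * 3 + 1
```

Collatz-style transformation from 10
`temp` takes the values: 10 → 5 → 16 → 8 → 4 → 2

Answer: 2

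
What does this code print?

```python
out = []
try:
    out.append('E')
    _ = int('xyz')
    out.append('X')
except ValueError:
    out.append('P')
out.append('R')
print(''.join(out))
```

Execution trace: 'E' (try body) → 'P' (except ValueError) → 'R' (after the try/except). Output: EPR

Answer: EPR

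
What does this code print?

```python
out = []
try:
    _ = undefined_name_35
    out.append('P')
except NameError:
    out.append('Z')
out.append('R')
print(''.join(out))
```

Execution trace: 'Z' (except NameError) → 'R' (after the try/except). Output: ZR

Answer: ZR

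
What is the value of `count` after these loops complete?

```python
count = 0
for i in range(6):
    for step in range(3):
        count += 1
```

6 * 3 = 18
`count` takes the values: 0 → 1 → 2 → 3 → 4 → 5 → 6 → 7 → 8 → 9 → 10 → 11 → 12 → 13 → 14 → 15 → 16 → 17 → 18

Answer: 18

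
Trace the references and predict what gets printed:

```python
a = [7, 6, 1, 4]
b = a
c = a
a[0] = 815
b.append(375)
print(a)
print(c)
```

Key concept: multiple aliases.
Step by step:
`a = [7, 6, 1, 4]` → a = [7, 6, 1, 4]
`b = a` → b = [7, 6, 1, 4] (same object as a)
`c = a` → c = [7, 6, 1, 4] (same object as a, b)
`a[0] = 815` → a = [815, 6, 1, 4] (same object as b, c); b = [815, 6, 1, 4] (same object as a, c); c = [815, 6, 1, 4] (same object as a, b)
`b.append(375)` → a = [815, 6, 1, 4, 375] (same object as b, c); b = [815, 6, 1, 4, 375] (same object as a, c); c = [815, 6, 1, 4, 375] (same object as a, b)
`print(a)` → prints [815, 6, 1, 4, 375]
`print(c)` → prints [815, 6, 1, 4, 375]

Answer:
[815, 6, 1, 4, 375]
[815, 6, 1, 4, 375]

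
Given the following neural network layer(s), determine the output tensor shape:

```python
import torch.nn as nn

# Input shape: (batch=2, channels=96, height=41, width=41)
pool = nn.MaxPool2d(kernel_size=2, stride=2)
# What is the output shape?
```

Input: (2, 96, 41, 41) -> Output: (2, 96, 20, 20)

Answer: (2, 96, 20, 20)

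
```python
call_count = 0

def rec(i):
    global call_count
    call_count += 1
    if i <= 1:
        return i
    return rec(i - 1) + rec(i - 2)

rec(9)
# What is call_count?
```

Calls(i) = 1 + Calls(i-1) + Calls(i-2); Calls(0)=Calls(1)=1. For i=9 this gives 109.

Answer: 109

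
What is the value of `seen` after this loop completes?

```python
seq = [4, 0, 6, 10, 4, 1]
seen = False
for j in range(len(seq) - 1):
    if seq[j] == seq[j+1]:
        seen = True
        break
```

Check consecutive duplicates in [4, 0, 6, 10, 4, 1]
`seen` takes the values: False

Answer: False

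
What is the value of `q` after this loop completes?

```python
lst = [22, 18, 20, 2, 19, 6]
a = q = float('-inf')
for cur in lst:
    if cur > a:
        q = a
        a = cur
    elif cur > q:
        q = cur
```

Second largest (with repeats) in [22, 18, 20, 2, 19, 6]
`q` takes the values: -inf → 18 → 20

Answer: 20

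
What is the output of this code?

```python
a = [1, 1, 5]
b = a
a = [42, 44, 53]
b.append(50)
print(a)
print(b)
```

Key concept: rebinding vs mutation: a is rebound to a new list, b still points at the original.
Step by step:
`a = [1, 1, 5]` → a = [1, 1, 5]
`b = a` → b = [1, 1, 5] (same object as a)
`a = [42, 44, 53]` → a = [42, 44, 53]
`b.append(50)` → b = [1, 1, 5, 50]
`print(a)` → prints [42, 44, 53]
`print(b)` → prints [1, 1, 5, 50]

Answer:
[42, 44, 53]
[1, 1, 5, 50]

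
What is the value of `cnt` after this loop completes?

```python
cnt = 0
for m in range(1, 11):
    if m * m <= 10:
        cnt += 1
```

Count numbers where m² ≤ 10
`cnt` takes the values: 0 → 1 → 2 → 3

Answer: 3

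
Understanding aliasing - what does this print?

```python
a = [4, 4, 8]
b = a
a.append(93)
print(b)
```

Key concept: basic list aliasing.
Step by step:
`a = [4, 4, 8]` → a = [4, 4, 8]
`b = a` → b = [4, 4, 8] (same object as a)
`a.append(93)` → a = [4, 4, 8, 93] (same object as b); b = [4, 4, 8, 93] (same object as a)
`print(b)` → prints [4, 4, 8, 93]

Answer: [4, 4, 8, 93]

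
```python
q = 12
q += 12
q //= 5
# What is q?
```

Trace:
`q = 12` → q = 12
`q += 12` → q = 24
`q //= 5` → q = 4
So q = 4

Answer: 4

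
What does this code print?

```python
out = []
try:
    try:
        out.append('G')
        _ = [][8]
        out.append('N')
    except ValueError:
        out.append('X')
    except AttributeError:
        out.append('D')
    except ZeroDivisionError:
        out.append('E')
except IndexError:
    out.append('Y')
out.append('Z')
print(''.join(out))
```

Execution trace: 'G' (try body) → 'Y' (outer except IndexError) → 'Z' (after the try/except). Output: GYZ

Answer: GYZ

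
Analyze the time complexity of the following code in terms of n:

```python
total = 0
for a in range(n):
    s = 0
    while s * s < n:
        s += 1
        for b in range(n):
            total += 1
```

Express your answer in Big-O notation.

Each loop level contributes: n × √n × n. Multiplying the contributions gives O(n^2√n).

Answer: O(n^2√n)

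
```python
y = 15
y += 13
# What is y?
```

Trace:
`y = 15` → y = 15
`y += 13` → y = 28
So y = 28

Answer: 28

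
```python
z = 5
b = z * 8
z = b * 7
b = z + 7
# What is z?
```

Trace:
`z = 5` → z = 5
`b = z * 8` → b = 40
`z = b * 7` → z = 280
`b = z + 7` → b = 287
So z = 280

Answer: 280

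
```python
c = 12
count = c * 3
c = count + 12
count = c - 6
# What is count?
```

Trace:
`c = 12` → c = 12
`count = c * 3` → count = 36
`c = count + 12` → c = 48
`count = c - 6` → count = 42
So count = 42

Answer: 42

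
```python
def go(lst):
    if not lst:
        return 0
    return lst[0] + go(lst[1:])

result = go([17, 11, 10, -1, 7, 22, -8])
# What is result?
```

17 + 11 + 10 + (-1) + 7 + 22 + (-8) + 0 = 58

Answer: 58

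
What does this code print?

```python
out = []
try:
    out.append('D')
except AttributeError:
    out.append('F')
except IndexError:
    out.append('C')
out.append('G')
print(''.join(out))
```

Execution trace: 'D' (try body, no exception) → 'G' (after the try/except). Output: DG

Answer: DG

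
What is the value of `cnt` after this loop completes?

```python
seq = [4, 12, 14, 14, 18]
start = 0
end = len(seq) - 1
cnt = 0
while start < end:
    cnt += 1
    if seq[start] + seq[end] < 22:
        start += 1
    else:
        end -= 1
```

Steps to find pair summing to 22
`cnt` takes the values: 0 → 1 → 2 → 3 → 4

Answer: 4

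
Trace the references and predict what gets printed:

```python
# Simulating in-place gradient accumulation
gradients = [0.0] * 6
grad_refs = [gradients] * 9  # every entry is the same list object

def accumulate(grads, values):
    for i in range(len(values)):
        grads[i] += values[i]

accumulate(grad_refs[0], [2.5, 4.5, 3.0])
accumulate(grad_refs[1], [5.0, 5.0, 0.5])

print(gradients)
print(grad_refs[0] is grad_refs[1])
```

Key concept: gradient accumulation aliasing.
Step by step:
`gradients = [0.0] * 6` → gradients = [0.0, 0.0, 0.0, 0.0, 0.0, 0.0]
`grad_refs = [gradients] * 9` → grad_refs = [[0.0, 0.0, 0.0, 0.0, 0.0, 0.0], [0.0, 0.0, 0.0, 0.0, 0.0, 0.0], [0.0, 0.0, 0.0, 0.0, 0.0, 0.0], [0.0, 0.0, 0.0, 0.0, 0.0, 0.0], [0.0, 0.0, 0.0, 0.0, 0.0, 0.0], [0.0, 0.0, 0.0, 0.0, 0.0, 0.0], [0.0, 0.0, 0.0, 0.0, 0.0, 0.0], [0.0, 0.0, 0.0, 0.0, 0.0, 0.0], [0.0, 0.0, 0.0, 0.0, 0.0, 0.0]]
`accumulate(grad_refs[0], [2.5, 4.5, 3.0])` → gradients = [2.5, 4.5, 3.0, 0.0, 0.0, 0.0]; grad_refs = [[2.5, 4.5, 3.0, 0.0, 0.0, 0.0], [2.5, 4.5, 3.0, 0.0, 0.0, 0.0], [2.5, 4.5, 3.0, 0.0, 0.0, 0.0], [2.5, 4.5, 3.0, 0.0, 0.0, 0.0], [2.5, 4.5, 3.0, 0.0, 0.0, 0.0], [2.5, 4.5, 3.0, 0.0, 0.0, 0.0], [2.5, 4.5, 3.0, 0.0, 0.0, 0.0], [2.5, 4.5, 3.0, 0.0, 0.0, 0.0], [2.5, 4.5, 3.0, 0.0, 0.0, 0.0]]
`accumulate(grad_refs[1], [5.0, 5.0, 0.5])` → gradients = [7.5, 9.5, 3.5, 0.0, 0.0, 0.0]; grad_refs = [[7.5, 9.5, 3.5, 0.0, 0.0, 0.0], [7.5, 9.5, 3.5, 0.0, 0.0, 0.0], [7.5, 9.5, 3.5, 0.0, 0.0, 0.0], [7.5, 9.5, 3.5, 0.0, 0.0, 0.0], [7.5, 9.5, 3.5, 0.0, 0.0, 0.0], [7.5, 9.5, 3.5, 0.0, 0.0, 0.0], [7.5, 9.5, 3.5, 0.0, 0.0, 0.0], [7.5, 9.5, 3.5, 0.0, 0.0, 0.0], [7.5, 9.5, 3.5, 0.0, 0.0, 0.0]]
`print(gradients)` → prints [7.5, 9.5, 3.5, 0.0, 0.0, 0.0]
`print(grad_refs[0] is grad_refs[1])` → prints True

Answer:
[7.5, 9.5, 3.5, 0.0, 0.0, 0.0]
True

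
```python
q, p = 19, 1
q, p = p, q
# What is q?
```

Trace:
`q, p = 19, 1` → q = 19; p = 1
`q, p = p, q` → q = 1; p = 19
So q = 1

Answer: 1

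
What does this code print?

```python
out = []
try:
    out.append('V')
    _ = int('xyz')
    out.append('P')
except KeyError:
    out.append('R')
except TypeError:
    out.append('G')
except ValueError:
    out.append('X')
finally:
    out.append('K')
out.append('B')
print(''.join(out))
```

Execution trace: 'V' (try body) → 'X' (except ValueError) → 'K' (finally) → 'B' (after the try/except). Output: VXKB

Answer: VXKB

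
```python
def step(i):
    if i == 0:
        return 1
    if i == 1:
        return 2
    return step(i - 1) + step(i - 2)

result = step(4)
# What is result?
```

Build up from base cases: step(0)=1, step(1)=2, step(2)=3, step(3)=5, step(4)=8

Answer: 8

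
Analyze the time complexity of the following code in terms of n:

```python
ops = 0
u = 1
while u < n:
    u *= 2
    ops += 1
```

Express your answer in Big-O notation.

Each loop level contributes: log n. Multiplying the contributions gives O(log n).

Answer: O(log n)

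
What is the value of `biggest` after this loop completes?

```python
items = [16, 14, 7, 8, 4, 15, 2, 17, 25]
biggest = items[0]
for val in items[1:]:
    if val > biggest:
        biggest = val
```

Maximum of [16, 14, 7, 8, 4, 15, 2, 17, 25]
`biggest` takes the values: 16 → 17 → 25

Answer: 25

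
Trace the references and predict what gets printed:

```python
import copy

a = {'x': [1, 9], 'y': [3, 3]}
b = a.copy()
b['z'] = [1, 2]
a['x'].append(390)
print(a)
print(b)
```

Key concept: shallow copy of dict with mutable values.
Step by step:
`a = {'x': [1, 9], 'y': [3, 3]}` → a = {'x': [1, 9], 'y': [3, 3]}
`b = a.copy()` → b = {'x': [1, 9], 'y': [3, 3]}
`b['z'] = [1, 2]` → b = {'x': [1, 9], 'y': [3, 3], 'z': [1, 2]}
`a['x'].append(390)` → a = {'x': [1, 9, 390], 'y': [3, 3]}; b = {'x': [1, 9, 390], 'y': [3, 3], 'z': [1, 2]}
`print(a)` → prints {'x': [1, 9, 390], 'y': [3, 3]}
`print(b)` → prints {'x': [1, 9, 390], 'y': [3, 3], 'z': [1, 2]}

Answer:
{'x': [1, 9, 390], 'y': [3, 3]}
{'x': [1, 9, 390], 'y': [3, 3], 'z': [1, 2]}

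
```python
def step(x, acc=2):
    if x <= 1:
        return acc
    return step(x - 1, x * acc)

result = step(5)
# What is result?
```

Accumulator trace (n, acc): (5, 2) -> (4, 10) -> (3, 40) -> (2, 120) -> (1, 240) -> return 240

Answer: 240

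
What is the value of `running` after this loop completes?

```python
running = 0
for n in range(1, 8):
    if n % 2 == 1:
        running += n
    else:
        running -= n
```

Add odd, subtract even
`running` takes the values: 0 → 1 → -1 → 2 → -2 → 3 → -3 → 4

Answer: 4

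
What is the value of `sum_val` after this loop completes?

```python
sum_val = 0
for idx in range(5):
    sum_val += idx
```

Sum of 0 to 4 = 10
`sum_val` takes the values: 0 → 1 → 3 → 6 → 10

Answer: 10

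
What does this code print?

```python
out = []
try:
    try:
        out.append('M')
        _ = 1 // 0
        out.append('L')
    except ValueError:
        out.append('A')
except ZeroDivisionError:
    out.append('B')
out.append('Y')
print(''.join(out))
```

Execution trace: 'M' (try body) → 'B' (outer except ZeroDivisionError) → 'Y' (after the try/except). Output: MBY

Answer: MBY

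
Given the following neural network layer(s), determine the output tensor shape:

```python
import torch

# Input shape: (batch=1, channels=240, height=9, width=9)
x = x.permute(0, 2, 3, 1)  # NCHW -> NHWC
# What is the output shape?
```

Input: (1, 240, 9, 9) -> Output: (1, 9, 9, 240)

Answer: (1, 9, 9, 240)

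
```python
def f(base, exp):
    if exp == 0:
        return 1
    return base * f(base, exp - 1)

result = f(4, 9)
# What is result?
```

f(4, 9) = 4 * 4 * 4 * 4 * 4 * 4 * 4 * 4 * 4 = 262144

Answer: 262144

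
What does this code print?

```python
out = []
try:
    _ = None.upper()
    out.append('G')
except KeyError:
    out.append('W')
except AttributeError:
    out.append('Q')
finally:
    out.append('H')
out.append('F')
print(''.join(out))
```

Execution trace: 'Q' (except AttributeError) → 'H' (finally) → 'F' (after the try/except). Output: QHF

Answer: QHF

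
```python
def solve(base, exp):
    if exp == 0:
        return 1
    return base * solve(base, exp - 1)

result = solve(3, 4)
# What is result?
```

solve(3, 4) = 3 * 3 * 3 * 3 = 81

Answer: 81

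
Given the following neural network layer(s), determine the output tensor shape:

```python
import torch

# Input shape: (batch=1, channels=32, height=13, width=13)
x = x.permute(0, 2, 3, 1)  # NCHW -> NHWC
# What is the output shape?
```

Input: (1, 32, 13, 13) -> Output: (1, 13, 13, 32)

Answer: (1, 13, 13, 32)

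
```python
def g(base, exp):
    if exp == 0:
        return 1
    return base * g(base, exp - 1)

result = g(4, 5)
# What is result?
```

g(4, 5) = 4 * 4 * 4 * 4 * 4 = 1024

Answer: 1024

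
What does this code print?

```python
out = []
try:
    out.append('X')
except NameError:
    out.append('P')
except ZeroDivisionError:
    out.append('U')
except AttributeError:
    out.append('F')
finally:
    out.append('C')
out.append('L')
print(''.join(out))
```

Execution trace: 'X' (try body, no exception) → 'C' (finally) → 'L' (after the try/except). Output: XCL

Answer: XCL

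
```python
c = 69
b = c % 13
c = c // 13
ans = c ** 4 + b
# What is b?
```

Trace:
`c = 69` → c = 69
`b = c % 13` → b = 4
`c = c // 13` → c = 5
`ans = c ** 4 + b` → ans = 629
So b = 4

Answer: 4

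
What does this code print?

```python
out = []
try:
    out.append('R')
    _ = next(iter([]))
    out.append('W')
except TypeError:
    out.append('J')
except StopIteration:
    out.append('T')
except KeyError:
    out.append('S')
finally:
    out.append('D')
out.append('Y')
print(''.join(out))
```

Execution trace: 'R' (try body) → 'T' (except StopIteration) → 'D' (finally) → 'Y' (after the try/except). Output: RTDY

Answer: RTDY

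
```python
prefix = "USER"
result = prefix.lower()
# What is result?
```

Trace:
`prefix = "USER"` → prefix = 'USER'
`result = prefix.lower()` → result = 'user'
So result = 'user'

Answer: 'user'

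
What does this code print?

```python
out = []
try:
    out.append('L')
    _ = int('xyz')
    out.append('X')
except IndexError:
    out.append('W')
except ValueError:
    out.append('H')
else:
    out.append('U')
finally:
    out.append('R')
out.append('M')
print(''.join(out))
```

Execution trace: 'L' (try body) → 'H' (except ValueError) → 'R' (finally) → 'M' (after the try/except). Output: LHRM

Answer: LHRM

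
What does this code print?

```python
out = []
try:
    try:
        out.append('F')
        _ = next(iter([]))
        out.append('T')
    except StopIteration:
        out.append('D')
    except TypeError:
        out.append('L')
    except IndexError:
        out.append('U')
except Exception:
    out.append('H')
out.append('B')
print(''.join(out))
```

Execution trace: 'F' (inner try body) → 'D' (inner except StopIteration) → 'B' (after the try/except). Output: FDB

Answer: FDB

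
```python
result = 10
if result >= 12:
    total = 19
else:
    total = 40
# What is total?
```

Trace:
`result = 10` → result = 10
`if result >= 12: ...` → result >= 12 is False, take else branch → total = 40
So total = 40

Answer: 40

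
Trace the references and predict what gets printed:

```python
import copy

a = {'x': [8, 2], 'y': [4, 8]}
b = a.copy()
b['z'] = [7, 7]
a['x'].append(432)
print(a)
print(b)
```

Key concept: shallow copy of dict with mutable values.
Step by step:
`a = {'x': [8, 2], 'y': [4, 8]}` → a = {'x': [8, 2], 'y': [4, 8]}
`b = a.copy()` → b = {'x': [8, 2], 'y': [4, 8]}
`b['z'] = [7, 7]` → b = {'x': [8, 2], 'y': [4, 8], 'z': [7, 7]}
`a['x'].append(432)` → a = {'x': [8, 2, 432], 'y': [4, 8]}; b = {'x': [8, 2, 432], 'y': [4, 8], 'z': [7, 7]}
`print(a)` → prints {'x': [8, 2, 432], 'y': [4, 8]}
`print(b)` → prints {'x': [8, 2, 432], 'y': [4, 8], 'z': [7, 7]}

Answer:
{'x': [8, 2, 432], 'y': [4, 8]}
{'x': [8, 2, 432], 'y': [4, 8], 'z': [7, 7]}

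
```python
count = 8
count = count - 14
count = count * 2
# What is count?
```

Trace:
`count = 8` → count = 8
`count = count - 14` → count = -6
`count = count * 2` → count = -12
So count = -12

Answer: -12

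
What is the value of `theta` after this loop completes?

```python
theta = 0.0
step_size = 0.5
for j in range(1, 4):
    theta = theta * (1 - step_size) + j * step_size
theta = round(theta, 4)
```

Moving average with lr=0.5
`theta` takes the values: 0.0 → 0.5 → 1.25 → 2.125

Answer: 2.125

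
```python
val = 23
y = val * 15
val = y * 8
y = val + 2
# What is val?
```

Trace:
`val = 23` → val = 23
`y = val * 15` → y = 345
`val = y * 8` → val = 2760
`y = val + 2` → y = 2762
So val = 2760

Answer: 2760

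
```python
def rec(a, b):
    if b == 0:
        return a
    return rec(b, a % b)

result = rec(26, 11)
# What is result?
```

rec(26, 11) -> rec(11, 4) -> rec(4, 3) -> rec(3, 1) -> rec(1, 0) -> 1

Answer: 1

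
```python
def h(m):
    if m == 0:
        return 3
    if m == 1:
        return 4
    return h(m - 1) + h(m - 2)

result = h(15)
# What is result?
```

Build up from base cases: h(0)=3, h(1)=4, h(2)=7, h(3)=11, h(4)=18, h(5)=29, h(6)=47, ..., h(15)=3571

Answer: 3571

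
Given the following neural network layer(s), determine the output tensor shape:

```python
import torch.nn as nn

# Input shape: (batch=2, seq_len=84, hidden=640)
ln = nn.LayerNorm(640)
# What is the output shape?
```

Input: (2, 84, 640) -> Output: (2, 84, 640)

Answer: (2, 84, 640)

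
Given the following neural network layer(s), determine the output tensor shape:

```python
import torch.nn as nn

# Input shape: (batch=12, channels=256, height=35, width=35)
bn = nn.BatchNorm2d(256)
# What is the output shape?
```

Input: (12, 256, 35, 35) -> Output: (12, 256, 35, 35)

Answer: (12, 256, 35, 35)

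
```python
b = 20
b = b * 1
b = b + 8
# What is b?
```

Trace:
`b = 20` → b = 20
`b = b * 1` → b = 20
`b = b + 8` → b = 28
So b = 28

Answer: 28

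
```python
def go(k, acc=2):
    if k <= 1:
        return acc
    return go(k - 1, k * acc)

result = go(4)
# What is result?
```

Accumulator trace (n, acc): (4, 2) -> (3, 8) -> (2, 24) -> (1, 48) -> return 48

Answer: 48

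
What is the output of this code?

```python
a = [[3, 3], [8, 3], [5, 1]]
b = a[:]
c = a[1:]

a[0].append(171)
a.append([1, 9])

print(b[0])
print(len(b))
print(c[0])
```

Key concept: slice with nested mutation.
Step by step:
`a = [[3, 3], [8, 3], [5, 1]]` → a = [[3, 3], [8, 3], [5, 1]]
`b = a[:]` → b = [[3, 3], [8, 3], [5, 1]]
`c = a[1:]` → c = [[8, 3], [5, 1]]
`a[0].append(171)` → a = [[3, 3, 171], [8, 3], [5, 1]]; b = [[3, 3, 171], [8, 3], [5, 1]]
`a.append([1, 9])` → a = [[3, 3, 171], [8, 3], [5, 1], [1, 9]]
`print(b[0])` → prints [3, 3, 171]
`print(len(b))` → prints 3
`print(c[0])` → prints [8, 3]

Answer:
[3, 3, 171]
3
[8, 3]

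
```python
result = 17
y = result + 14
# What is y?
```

Trace:
`result = 17` → result = 17
`y = result + 14` → y = 31
So y = 31

Answer: 31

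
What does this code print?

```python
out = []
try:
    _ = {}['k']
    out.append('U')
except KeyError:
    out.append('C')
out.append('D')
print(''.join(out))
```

Execution trace: 'C' (except KeyError) → 'D' (after the try/except). Output: CD

Answer: CD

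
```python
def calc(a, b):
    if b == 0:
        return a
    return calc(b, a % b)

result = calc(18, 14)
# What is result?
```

calc(18, 14) -> calc(14, 4) -> calc(4, 2) -> calc(2, 0) -> 2

Answer: 2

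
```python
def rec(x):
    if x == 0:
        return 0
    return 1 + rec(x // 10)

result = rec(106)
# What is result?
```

Count of digits of 106: 3

Answer: 3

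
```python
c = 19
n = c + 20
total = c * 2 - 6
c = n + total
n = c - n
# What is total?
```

Trace:
`c = 19` → c = 19
`n = c + 20` → n = 39
`total = c * 2 - 6` → total = 32
`c = n + total` → c = 71
`n = c - n` → n = 32
So total = 32

Answer: 32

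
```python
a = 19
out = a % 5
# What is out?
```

Trace:
`a = 19` → a = 19
`out = a % 5` → out = 4
So out = 4

Answer: 4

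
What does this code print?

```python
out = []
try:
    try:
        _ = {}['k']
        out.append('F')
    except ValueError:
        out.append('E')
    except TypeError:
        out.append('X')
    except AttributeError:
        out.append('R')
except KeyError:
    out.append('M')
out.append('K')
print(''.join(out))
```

Execution trace: 'M' (outer except KeyError) → 'K' (after the try/except). Output: MK

Answer: MK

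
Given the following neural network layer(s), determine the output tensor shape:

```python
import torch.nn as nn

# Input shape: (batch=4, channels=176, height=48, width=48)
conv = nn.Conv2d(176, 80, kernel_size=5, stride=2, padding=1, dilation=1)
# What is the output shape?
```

Input: (4, 176, 48, 48) -> Output: (4, 80, 23, 23)

Answer: (4, 80, 23, 23)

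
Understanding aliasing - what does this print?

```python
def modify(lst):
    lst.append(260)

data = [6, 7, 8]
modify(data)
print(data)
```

Key concept: function modifies passed list.
Step by step:
`data = [6, 7, 8]` → data = [6, 7, 8]
`modify(data)` → data = [6, 7, 8, 260]
`print(data)` → prints [6, 7, 8, 260]

Answer: [6, 7, 8, 260]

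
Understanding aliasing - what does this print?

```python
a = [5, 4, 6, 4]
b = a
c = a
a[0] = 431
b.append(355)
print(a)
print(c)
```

Key concept: multiple aliases.
Step by step:
`a = [5, 4, 6, 4]` → a = [5, 4, 6, 4]
`b = a` → b = [5, 4, 6, 4] (same object as a)
`c = a` → c = [5, 4, 6, 4] (same object as a, b)
`a[0] = 431` → a = [431, 4, 6, 4] (same object as b, c); b = [431, 4, 6, 4] (same object as a, c); c = [431, 4, 6, 4] (same object as a, b)
`b.append(355)` → a = [431, 4, 6, 4, 355] (same object as b, c); b = [431, 4, 6, 4, 355] (same object as a, c); c = [431, 4, 6, 4, 355] (same object as a, b)
`print(a)` → prints [431, 4, 6, 4, 355]
`print(c)` → prints [431, 4, 6, 4, 355]

Answer:
[431, 4, 6, 4, 355]
[431, 4, 6, 4, 355]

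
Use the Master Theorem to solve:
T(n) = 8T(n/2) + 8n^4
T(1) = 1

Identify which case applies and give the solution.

a=8, b=2, f(n)=8n^4. log_2(8) = 3. Since c=4 > 3 and the regularity condition holds (8(n/2)^4 = (8/2^4)n^4 with 8/2^4 < 1), Case 3 applies: T(n) = Θ(f(n)) = O(n^4).

Answer: O(n^4) - Case 3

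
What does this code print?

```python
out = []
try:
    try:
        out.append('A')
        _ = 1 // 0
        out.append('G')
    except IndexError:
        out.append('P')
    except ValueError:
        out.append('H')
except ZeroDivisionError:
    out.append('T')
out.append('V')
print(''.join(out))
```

Execution trace: 'A' (try body) → 'T' (outer except ZeroDivisionError) → 'V' (after the try/except). Output: ATV

Answer: ATV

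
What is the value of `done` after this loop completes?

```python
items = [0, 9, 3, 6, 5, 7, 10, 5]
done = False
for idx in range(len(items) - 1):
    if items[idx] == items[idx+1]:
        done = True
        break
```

Check consecutive duplicates in [0, 9, 3, 6, 5, 7, 10, 5]
`done` takes the values: False

Answer: False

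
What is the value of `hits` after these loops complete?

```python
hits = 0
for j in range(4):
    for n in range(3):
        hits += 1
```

4 * 3 = 12
`hits` takes the values: 0 → 1 → 2 → 3 → 4 → 5 → 6 → 7 → 8 → 9 → 10 → 11 → 12

Answer: 12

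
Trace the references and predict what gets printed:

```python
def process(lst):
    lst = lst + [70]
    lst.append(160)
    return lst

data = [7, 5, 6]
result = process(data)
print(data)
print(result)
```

Key concept: rebinding parameter vs mutation.
Step by step:
`data = [7, 5, 6]` → data = [7, 5, 6]
`result = process(data)` → result = [7, 5, 6, 70, 160]
`print(data)` → prints [7, 5, 6]
`print(result)` → prints [7, 5, 6, 70, 160]

Answer:
[7, 5, 6]
[7, 5, 6, 70, 160]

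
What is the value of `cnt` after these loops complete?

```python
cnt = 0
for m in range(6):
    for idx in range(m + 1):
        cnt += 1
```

Triangle: 1 + 2 + ... + 6
`cnt` takes the values: 0 → 1 → 2 → 3 → 4 → 5 → 6 → 7 → 8 → 9 → 10 → 11 → 12 → 13 → 14 → 15 → 16 → 17 → 18 → 19 → 20 → 21

Answer: 21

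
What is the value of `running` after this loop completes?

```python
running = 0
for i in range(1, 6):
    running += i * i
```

Sum of squares 1² to 5² = 55
`running` takes the values: 0 → 1 → 5 → 14 → 30 → 55

Answer: 55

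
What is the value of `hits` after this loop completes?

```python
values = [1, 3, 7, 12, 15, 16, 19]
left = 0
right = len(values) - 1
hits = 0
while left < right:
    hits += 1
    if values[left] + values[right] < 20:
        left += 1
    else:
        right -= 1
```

Steps to find pair summing to 20
`hits` takes the values: 0 → 1 → 2 → 3 → 4 → 5 → 6

Answer: 6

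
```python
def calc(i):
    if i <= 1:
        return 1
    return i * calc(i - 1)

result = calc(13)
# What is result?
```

calc(13) = 13 * 12 * 11 * 10 * 9 * 8 * 7 * 6 * 5 * 4 * 3 * 2 * 1 = 6227020800

Answer: 6227020800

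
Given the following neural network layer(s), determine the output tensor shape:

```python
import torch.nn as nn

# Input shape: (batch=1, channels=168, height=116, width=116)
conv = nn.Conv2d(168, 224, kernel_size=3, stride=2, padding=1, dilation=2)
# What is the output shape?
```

Input: (1, 168, 116, 116) -> Output: (1, 224, 57, 57)

Answer: (1, 224, 57, 57)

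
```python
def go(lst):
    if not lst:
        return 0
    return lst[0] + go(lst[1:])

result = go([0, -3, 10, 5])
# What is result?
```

0 + (-3) + 10 + 5 + 0 = 12

Answer: 12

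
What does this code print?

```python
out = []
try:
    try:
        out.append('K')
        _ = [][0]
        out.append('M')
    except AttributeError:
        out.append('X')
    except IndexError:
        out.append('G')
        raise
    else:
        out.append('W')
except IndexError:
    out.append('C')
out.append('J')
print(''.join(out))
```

Execution trace: 'K' (inner try body) → 'G' (inner except IndexError) → 'C' (outer except IndexError) → 'J' (after the try/except). Output: KGCJ

Answer: KGCJ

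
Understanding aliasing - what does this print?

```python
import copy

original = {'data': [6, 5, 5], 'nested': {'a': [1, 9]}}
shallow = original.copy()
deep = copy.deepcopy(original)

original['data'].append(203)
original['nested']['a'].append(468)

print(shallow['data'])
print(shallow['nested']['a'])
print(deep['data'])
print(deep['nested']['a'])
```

Key concept: comparing shallow vs deep copy.
Step by step:
`original = {'data': [6, 5, 5], 'nested': {'a': [1, 9]}}` → original = {'data': [6, 5, 5], 'nested': {'a': [1, 9]}}
`shallow = original.copy()` → shallow = {'data': [6, 5, 5], 'nested': {'a': [1, 9]}}
`deep = copy.deepcopy(original)` → deep = {'data': [6, 5, 5], 'nested': {'a': [1, 9]}}
`original['data'].append(203)` → original = {'data': [6, 5, 5, 203], 'nested': {'a': [1, 9]}}; shallow = {'data': [6, 5, 5, 203], 'nested': {'a': [1, 9]}}
`original['nested']['a'].append(468)` → original = {'data': [6, 5, 5, 203], 'nested': {'a': [1, 9, 468]}}; shallow = {'data': [6, 5, 5, 203], 'nested': {'a': [1, 9, 468]}}
`print(shallow['data'])` → prints [6, 5, 5, 203]
`print(shallow['nested']['a'])` → prints [1, 9, 468]
`print(deep['data'])` → prints [6, 5, 5]
`print(deep['nested']['a'])` → prints [1, 9]

Answer:
[6, 5, 5, 203]
[1, 9, 468]
[6, 5, 5]
[1, 9]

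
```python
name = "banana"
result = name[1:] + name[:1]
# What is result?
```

Trace:
`name = "banana"` → name = 'banana'
`result = name[1:] + name[:1]` → result = 'ananab'
So result = 'ananab'

Answer: 'ananab'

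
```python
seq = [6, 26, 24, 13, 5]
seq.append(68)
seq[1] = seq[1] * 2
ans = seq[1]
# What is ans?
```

Trace:
`seq = [6, 26, 24, 13, 5]` → seq = [6, 26, 24, 13, 5]
`seq.append(68)` → seq = [6, 26, 24, 13, 5, 68]
`seq[1] = seq[1] * 2` → seq = [6, 52, 24, 13, 5, 68]
`ans = seq[1]` → ans = 52
So ans = 52

Answer: 52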